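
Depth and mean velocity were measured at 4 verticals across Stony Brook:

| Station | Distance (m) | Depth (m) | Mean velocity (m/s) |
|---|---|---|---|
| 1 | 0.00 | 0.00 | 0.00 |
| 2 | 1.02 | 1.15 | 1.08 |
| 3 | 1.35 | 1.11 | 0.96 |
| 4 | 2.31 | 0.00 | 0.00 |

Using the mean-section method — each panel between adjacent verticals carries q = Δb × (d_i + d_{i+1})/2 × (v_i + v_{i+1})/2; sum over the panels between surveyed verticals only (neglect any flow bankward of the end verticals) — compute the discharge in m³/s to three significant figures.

0.953 m³/s

Panel 1-2: Δb = 1.02 m, d̄ = (0.00+1.15)/2 = 0.575, v̄ = (0.00+1.08)/2 = 0.54 → q = 1.02×0.575×0.54 = 0.3167 m³/s
Panel 2-3: Δb = 0.33 m, d̄ = (1.15+1.11)/2 = 1.13, v̄ = (1.08+0.96)/2 = 1.02 → q = 0.33×1.13×1.02 = 0.3804 m³/s
Panel 3-4: Δb = 0.96 m, d̄ = (1.11+0.00)/2 = 0.555, v̄ = (0.96+0.00)/2 = 0.48 → q = 0.96×0.555×0.48 = 0.2557 m³/s
Q = Σ q = 0.9528 m³/s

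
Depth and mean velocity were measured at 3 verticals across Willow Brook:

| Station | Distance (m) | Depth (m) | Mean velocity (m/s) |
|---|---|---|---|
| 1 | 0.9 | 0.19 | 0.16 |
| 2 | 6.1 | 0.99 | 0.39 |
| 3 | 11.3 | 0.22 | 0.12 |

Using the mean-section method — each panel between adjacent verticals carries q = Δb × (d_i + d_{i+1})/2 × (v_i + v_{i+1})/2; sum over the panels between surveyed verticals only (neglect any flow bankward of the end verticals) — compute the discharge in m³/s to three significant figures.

1.65 m³/s

Panel 1-2: Δb = 5.2 m, d̄ = (0.19+0.99)/2 = 0.59, v̄ = (0.16+0.39)/2 = 0.275 → q = 5.2×0.59×0.275 = 0.8437 m³/s
Panel 2-3: Δb = 5.2 m, d̄ = (0.99+0.22)/2 = 0.605, v̄ = (0.39+0.12)/2 = 0.255 → q = 5.2×0.605×0.255 = 0.8022 m³/s
Q = Σ q = 1.646 m³/s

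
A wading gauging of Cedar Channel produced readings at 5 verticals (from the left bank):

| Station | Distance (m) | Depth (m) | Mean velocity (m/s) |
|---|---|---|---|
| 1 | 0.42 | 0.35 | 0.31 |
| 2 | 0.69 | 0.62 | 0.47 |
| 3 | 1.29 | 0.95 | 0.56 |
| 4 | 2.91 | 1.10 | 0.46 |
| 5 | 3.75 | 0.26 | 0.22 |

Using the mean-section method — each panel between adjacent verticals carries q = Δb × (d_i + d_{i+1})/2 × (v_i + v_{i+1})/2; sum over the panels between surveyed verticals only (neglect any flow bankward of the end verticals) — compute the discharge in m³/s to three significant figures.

1.33 m³/s

Panel 1-2: Δb = 0.27 m, d̄ = (0.35+0.62)/2 = 0.485, v̄ = (0.31+0.47)/2 = 0.39 → q = 0.27×0.485×0.39 = 0.05107 m³/s
Panel 2-3: Δb = 0.6 m, d̄ = (0.62+0.95)/2 = 0.785, v̄ = (0.47+0.56)/2 = 0.515 → q = 0.6×0.785×0.515 = 0.2426 m³/s
Panel 3-4: Δb = 1.62 m, d̄ = (0.95+1.10)/2 = 1.025, v̄ = (0.56+0.46)/2 = 0.51 → q = 1.62×1.025×0.51 = 0.8469 m³/s
Panel 4-5: Δb = 0.84 m, d̄ = (1.10+0.26)/2 = 0.68, v̄ = (0.46+0.22)/2 = 0.34 → q = 0.84×0.68×0.34 = 0.1942 m³/s
Q = Σ q = 1.335 m³/s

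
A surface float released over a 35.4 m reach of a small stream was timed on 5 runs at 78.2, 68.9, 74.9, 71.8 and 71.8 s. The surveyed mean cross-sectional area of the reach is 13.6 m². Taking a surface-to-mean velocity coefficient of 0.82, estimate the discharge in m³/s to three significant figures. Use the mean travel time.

5.40 m³/s

t̄ = (78.2 + 68.9 + 74.9 + 71.8 + 71.8) / 5 = 73.12 s
v_surface = L / t̄ = 35.4 / 73.12 = 0.4841 m/s
v_mean = 0.82 × 0.4841 = 0.3970 m/s
Q = A × v_mean = 13.6 × 0.3970 = 5.399 m³/s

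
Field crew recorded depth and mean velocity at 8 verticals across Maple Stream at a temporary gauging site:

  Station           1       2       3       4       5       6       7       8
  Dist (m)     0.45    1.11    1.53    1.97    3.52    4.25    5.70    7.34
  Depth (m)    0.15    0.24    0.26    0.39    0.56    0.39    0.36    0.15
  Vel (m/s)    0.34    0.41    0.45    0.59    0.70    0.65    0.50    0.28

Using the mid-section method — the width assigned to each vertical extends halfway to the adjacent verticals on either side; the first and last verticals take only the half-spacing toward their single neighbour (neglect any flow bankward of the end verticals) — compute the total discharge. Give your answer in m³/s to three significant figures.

w_1 = (1.11 − 0.45)/2 = 0.33 m; q_1 = 0.34 × 0.15 × 0.33 = 0.01683 m³/s
w_2 = (1.53 − 0.45)/2 = 0.54 m; q_2 = 0.41 × 0.24 × 0.54 = 0.05314 m³/s
w_3 = (1.97 − 1.11)/2 = 0.43 m; q_3 = 0.45 × 0.26 × 0.43 = 0.05031 m³/s
w_4 = (3.52 − 1.53)/2 = 0.995 m; q_4 = 0.59 × 0.39 × 0.995 = 0.2289 m³/s
w_5 = (4.25 − 1.97)/2 = 1.14 m; q_5 = 0.70 × 0.56 × 1.14 = 0.4469 m³/s
w_6 = (5.70 − 3.52)/2 = 1.09 m; q_6 = 0.65 × 0.39 × 1.09 = 0.2763 m³/s
w_7 = (7.34 − 4.25)/2 = 1.545 m; q_7 = 0.50 × 0.36 × 1.545 = 0.2781 m³/s
w_8 = (7.34 − 5.70)/2 = 0.82 m; q_8 = 0.28 × 0.15 × 0.82 = 0.03444 m³/s
Q = Σ qᵢ = 1.385 m³/s

1.38 m³/s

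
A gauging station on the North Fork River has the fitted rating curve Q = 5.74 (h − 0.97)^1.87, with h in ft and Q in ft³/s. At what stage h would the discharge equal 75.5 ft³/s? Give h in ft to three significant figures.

4.94 ft

h − h₀ = (Q/C)^(1/b) = (75.5/5.74)^(1/1.87) = 3.967 ft
h = 0.97 + 3.967 = 4.937 ft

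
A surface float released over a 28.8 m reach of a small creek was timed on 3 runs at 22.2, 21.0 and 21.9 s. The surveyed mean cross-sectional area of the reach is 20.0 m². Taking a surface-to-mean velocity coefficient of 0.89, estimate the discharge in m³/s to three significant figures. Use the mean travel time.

t̄ = (22.2 + 21.0 + 21.9) / 3 = 21.7 s
v_surface = L / t̄ = 28.8 / 21.7 = 1.327 m/s
v_mean = 0.89 × 1.327 = 1.181 m/s
Q = A × v_mean = 20.0 × 1.181 = 23.62 m³/s

23.6 m³/s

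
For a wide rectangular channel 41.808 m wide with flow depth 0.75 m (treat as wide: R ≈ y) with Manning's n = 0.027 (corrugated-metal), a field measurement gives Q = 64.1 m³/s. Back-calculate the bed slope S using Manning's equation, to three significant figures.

0.00447

A = b·y = 41.808 × 0.75 = 31.36 m²
Wide channel: R ≈ y = 0.75 m
S = (Q·n / (1·A·R^(2/3)))² = (64.1×0.027 / (1×31.36×0.8255))² = 0.004471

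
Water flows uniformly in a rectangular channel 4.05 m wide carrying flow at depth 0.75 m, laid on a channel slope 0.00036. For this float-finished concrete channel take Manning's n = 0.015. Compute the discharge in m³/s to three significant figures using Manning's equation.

2.57 m³/s

A = b·y = 4.05 × 0.75 = 3.038 m²
P = b + 2y = 4.05 + 2×0.75 = 5.550 m
R = A/P = 3.038/5.550 = 0.5473 m
Q = (1/n)·A·R^(2/3)·S^(1/2) = (1/0.015) × 3.038 × 0.5473^(2/3) × 0.00036^(1/2) = 2.571 m³/s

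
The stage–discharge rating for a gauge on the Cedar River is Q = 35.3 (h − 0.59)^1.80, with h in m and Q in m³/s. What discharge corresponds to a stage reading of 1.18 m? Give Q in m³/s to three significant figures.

Q = 35.3 × (1.18 − 0.59)^1.80 = 35.3 × 0.59^1.80 = 13.66 m³/s

13.7 m³/s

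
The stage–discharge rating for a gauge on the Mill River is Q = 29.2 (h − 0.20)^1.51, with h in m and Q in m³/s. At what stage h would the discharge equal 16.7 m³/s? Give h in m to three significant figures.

0.891 m

h − h₀ = (Q/C)^(1/b) = (16.7/29.2)^(1/1.51) = 0.6907 m
h = 0.20 + 0.6907 = 0.8907 m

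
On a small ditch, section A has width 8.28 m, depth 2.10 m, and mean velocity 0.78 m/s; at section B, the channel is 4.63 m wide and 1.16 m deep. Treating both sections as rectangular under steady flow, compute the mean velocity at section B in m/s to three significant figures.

Q = A₁V₁ = (8.28×2.10) × 0.78 = 13.56 m³/s
A₂ = 4.63 × 1.16 = 5.371 m²
V₂ = Q/A₂ = 13.56/5.371 = 2.525 m/s

2.53 m/s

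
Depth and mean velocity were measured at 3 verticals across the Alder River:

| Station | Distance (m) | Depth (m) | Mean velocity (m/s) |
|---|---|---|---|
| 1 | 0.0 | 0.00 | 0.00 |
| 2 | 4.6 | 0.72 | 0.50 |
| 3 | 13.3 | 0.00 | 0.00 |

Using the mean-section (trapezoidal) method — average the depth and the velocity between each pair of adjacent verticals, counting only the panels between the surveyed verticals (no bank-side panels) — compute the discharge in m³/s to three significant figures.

Panel 1-2: Δb = 4.6 m, d̄ = (0.00+0.72)/2 = 0.36, v̄ = (0.00+0.50)/2 = 0.25 → q = 4.6×0.36×0.25 = 0.4140 m³/s
Panel 2-3: Δb = 8.7 m, d̄ = (0.72+0.00)/2 = 0.36, v̄ = (0.50+0.00)/2 = 0.25 → q = 8.7×0.36×0.25 = 0.7830 m³/s
Q = Σ q = 1.197 m³/s

1.20 m³/s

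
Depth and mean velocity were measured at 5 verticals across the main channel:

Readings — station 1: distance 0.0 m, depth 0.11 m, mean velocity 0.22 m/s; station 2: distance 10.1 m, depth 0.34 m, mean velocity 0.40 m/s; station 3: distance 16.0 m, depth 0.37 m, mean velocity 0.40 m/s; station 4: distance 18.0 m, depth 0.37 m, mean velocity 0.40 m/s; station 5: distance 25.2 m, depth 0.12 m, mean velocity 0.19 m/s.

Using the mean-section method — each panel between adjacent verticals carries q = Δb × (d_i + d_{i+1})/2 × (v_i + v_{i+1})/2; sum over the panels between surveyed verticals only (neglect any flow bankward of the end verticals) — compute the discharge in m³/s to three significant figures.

Panel 1-2: Δb = 10.1 m, d̄ = (0.11+0.34)/2 = 0.225, v̄ = (0.22+0.40)/2 = 0.31 → q = 10.1×0.225×0.31 = 0.7045 m³/s
Panel 2-3: Δb = 5.9 m, d̄ = (0.34+0.37)/2 = 0.355, v̄ = (0.40+0.40)/2 = 0.4 → q = 5.9×0.355×0.4 = 0.8378 m³/s
Panel 3-4: Δb = 2 m, d̄ = (0.37+0.37)/2 = 0.37, v̄ = (0.40+0.40)/2 = 0.4 → q = 2×0.37×0.4 = 0.2960 m³/s
Panel 4-5: Δb = 7.2 m, d̄ = (0.37+0.12)/2 = 0.245, v̄ = (0.40+0.19)/2 = 0.295 → q = 7.2×0.245×0.295 = 0.5204 m³/s
Q = Σ q = 2.359 m³/s

2.36 m³/s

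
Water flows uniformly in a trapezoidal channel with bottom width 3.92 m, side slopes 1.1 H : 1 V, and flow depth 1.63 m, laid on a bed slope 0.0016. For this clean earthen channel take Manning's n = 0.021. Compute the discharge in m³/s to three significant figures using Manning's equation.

A = (b + z·y)·y = (3.92 + 1.1×1.63)×1.63 = 9.312 m²
P = b + 2y√(1+z²) = 3.92 + 2×1.63×√(1+1.1²) = 8.766 m
R = A/P = 9.312/8.766 = 1.062 m
Q = (1/n)·A·R^(2/3)·S^(1/2) = (1/0.021) × 9.312 × 1.062^(2/3) × 0.0016^(1/2) = 18.47 m³/s

18.5 m³/s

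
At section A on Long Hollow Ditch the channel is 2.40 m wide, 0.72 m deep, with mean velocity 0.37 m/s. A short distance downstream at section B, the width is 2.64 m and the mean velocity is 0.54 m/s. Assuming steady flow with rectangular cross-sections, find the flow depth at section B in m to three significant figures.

0.448 m

Q = A₁V₁ = (2.40×0.72) × 0.37 = 0.6394 m³/s
d₂ = Q/(b₂ V₂) = 0.6394/(2.64×0.54) = 0.4485 m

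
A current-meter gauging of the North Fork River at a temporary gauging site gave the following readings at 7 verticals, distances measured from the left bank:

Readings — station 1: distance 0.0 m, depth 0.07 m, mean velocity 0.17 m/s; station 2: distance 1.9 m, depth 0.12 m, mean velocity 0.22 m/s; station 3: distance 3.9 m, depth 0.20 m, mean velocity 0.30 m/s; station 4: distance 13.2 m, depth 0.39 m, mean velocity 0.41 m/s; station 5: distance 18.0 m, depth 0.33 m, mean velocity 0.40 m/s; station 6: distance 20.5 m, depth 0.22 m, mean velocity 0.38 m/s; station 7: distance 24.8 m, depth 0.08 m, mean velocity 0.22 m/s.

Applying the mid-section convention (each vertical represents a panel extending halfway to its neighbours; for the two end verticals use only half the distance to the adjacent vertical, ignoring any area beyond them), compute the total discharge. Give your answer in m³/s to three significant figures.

2.33 m³/s

w_1 = (1.9 − 0.0)/2 = 0.95 m; q_1 = 0.17 × 0.07 × 0.95 = 0.01131 m³/s
w_2 = (3.9 − 0.0)/2 = 1.95 m; q_2 = 0.22 × 0.12 × 1.95 = 0.05148 m³/s
w_3 = (13.2 − 1.9)/2 = 5.65 m; q_3 = 0.30 × 0.20 × 5.65 = 0.3390 m³/s
w_4 = (18.0 − 3.9)/2 = 7.05 m; q_4 = 0.41 × 0.39 × 7.05 = 1.127 m³/s
w_5 = (20.5 − 13.2)/2 = 3.65 m; q_5 = 0.40 × 0.33 × 3.65 = 0.4818 m³/s
w_6 = (24.8 − 18.0)/2 = 3.4 m; q_6 = 0.38 × 0.22 × 3.4 = 0.2842 m³/s
w_7 = (24.8 − 20.5)/2 = 2.15 m; q_7 = 0.22 × 0.08 × 2.15 = 0.03784 m³/s
Q = Σ qᵢ = 2.333 m³/s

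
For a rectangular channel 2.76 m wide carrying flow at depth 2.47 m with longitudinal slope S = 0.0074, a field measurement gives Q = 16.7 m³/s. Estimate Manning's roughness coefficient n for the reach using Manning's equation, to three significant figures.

A = b·y = 2.76 × 2.47 = 6.817 m²
P = b + 2y = 2.76 + 2×2.47 = 7.700 m
R = A/P = 6.817/7.700 = 0.8854 m
n = (1/Q)·A·R^(2/3)·S^(1/2) = (1/16.7) × 6.817 × 0.9220 × 0.08602 = 0.03238

0.0324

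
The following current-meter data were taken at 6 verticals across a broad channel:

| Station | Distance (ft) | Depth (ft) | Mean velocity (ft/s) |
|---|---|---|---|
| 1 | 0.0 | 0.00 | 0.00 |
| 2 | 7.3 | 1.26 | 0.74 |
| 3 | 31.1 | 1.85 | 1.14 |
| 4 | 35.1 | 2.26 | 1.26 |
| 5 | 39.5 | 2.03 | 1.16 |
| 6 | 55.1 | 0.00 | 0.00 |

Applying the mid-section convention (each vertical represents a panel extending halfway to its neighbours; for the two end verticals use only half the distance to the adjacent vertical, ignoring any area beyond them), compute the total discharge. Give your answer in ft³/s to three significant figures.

79.3 ft³/s

w_2 = (31.1 − 0.0)/2 = 15.55 ft; q_2 = 0.74 × 1.26 × 15.55 = 14.50 ft³/s
w_3 = (35.1 − 7.3)/2 = 13.9 ft; q_3 = 1.14 × 1.85 × 13.9 = 29.32 ft³/s
w_4 = (39.5 − 31.1)/2 = 4.2 ft; q_4 = 1.26 × 2.26 × 4.2 = 11.96 ft³/s
w_5 = (55.1 − 35.1)/2 = 10 ft; q_5 = 1.16 × 2.03 × 10 = 23.55 ft³/s
Stations 1, 6 contribute zero (depth or velocity is 0).
Q = Σ qᵢ = 79.32 ft³/s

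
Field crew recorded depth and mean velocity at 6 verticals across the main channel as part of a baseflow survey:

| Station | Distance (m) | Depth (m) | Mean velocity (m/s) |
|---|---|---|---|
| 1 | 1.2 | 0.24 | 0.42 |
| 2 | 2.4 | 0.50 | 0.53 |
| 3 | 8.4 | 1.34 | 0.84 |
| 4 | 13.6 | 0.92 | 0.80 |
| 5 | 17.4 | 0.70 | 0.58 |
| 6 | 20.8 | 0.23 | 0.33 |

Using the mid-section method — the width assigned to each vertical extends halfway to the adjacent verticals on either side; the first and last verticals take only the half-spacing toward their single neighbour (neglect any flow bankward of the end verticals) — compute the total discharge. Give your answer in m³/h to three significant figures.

w_1 = (2.4 − 1.2)/2 = 0.6 m; q_1 = 0.42 × 0.24 × 0.6 = 0.06048 m³/s
w_2 = (8.4 − 1.2)/2 = 3.6 m; q_2 = 0.53 × 0.50 × 3.6 = 0.9540 m³/s
w_3 = (13.6 − 2.4)/2 = 5.6 m; q_3 = 0.84 × 1.34 × 5.6 = 6.303 m³/s
w_4 = (17.4 − 8.4)/2 = 4.5 m; q_4 = 0.80 × 0.92 × 4.5 = 3.312 m³/s
w_5 = (20.8 − 13.6)/2 = 3.6 m; q_5 = 0.58 × 0.70 × 3.6 = 1.462 m³/s
w_6 = (20.8 − 17.4)/2 = 1.7 m; q_6 = 0.33 × 0.23 × 1.7 = 0.1290 m³/s
Q = Σ qᵢ = 12.22 m³/s
= 12.22 × 3600 = 43990 m³/h

44000 m³/h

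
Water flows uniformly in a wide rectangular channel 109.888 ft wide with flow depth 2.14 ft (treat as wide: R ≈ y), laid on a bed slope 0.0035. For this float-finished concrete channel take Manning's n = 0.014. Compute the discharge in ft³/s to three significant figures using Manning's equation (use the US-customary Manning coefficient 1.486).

2450 ft³/s

A = b·y = 109.888 × 2.14 = 235.2 ft²
Wide channel: R ≈ y = 2.14 ft
Q = (1.486/n)·A·R^(2/3)·S^(1/2) = (1.486/0.014) × 235.2 × 2.140^(2/3) × 0.0035^(1/2) = 2452 ft³/s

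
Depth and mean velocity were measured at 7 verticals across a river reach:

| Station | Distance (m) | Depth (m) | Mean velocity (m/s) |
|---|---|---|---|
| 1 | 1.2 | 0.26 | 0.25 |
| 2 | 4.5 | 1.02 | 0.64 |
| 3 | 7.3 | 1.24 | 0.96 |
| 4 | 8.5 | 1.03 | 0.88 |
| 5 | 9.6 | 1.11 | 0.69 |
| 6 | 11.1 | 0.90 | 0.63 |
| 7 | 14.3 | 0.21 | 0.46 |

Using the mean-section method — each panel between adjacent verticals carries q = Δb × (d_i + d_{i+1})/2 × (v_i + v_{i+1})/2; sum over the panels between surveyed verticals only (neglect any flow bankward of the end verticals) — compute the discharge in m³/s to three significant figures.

Panel 1-2: Δb = 3.3 m, d̄ = (0.26+1.02)/2 = 0.64, v̄ = (0.25+0.64)/2 = 0.445 → q = 3.3×0.64×0.445 = 0.9398 m³/s
Panel 2-3: Δb = 2.8 m, d̄ = (1.02+1.24)/2 = 1.13, v̄ = (0.64+0.96)/2 = 0.8 → q = 2.8×1.13×0.8 = 2.531 m³/s
Panel 3-4: Δb = 1.2 m, d̄ = (1.24+1.03)/2 = 1.135, v̄ = (0.96+0.88)/2 = 0.92 → q = 1.2×1.135×0.92 = 1.253 m³/s
Panel 4-5: Δb = 1.1 m, d̄ = (1.03+1.11)/2 = 1.07, v̄ = (0.88+0.69)/2 = 0.785 → q = 1.1×1.07×0.785 = 0.9239 m³/s
Panel 5-6: Δb = 1.5 m, d̄ = (1.11+0.90)/2 = 1.005, v̄ = (0.69+0.63)/2 = 0.66 → q = 1.5×1.005×0.66 = 0.9950 m³/s
Panel 6-7: Δb = 3.2 m, d̄ = (0.90+0.21)/2 = 0.555, v̄ = (0.63+0.46)/2 = 0.545 → q = 3.2×0.555×0.545 = 0.9679 m³/s
Q = Σ q = 7.611 m³/s

7.61 m³/s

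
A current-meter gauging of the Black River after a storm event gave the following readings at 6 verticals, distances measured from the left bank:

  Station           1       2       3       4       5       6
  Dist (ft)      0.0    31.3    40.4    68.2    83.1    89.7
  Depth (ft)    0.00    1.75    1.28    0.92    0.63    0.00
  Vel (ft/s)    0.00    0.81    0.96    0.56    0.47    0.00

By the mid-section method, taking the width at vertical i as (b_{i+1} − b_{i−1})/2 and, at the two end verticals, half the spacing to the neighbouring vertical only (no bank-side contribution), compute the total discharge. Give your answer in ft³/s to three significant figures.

w_2 = (40.4 − 0.0)/2 = 20.2 ft; q_2 = 0.81 × 1.75 × 20.2 = 28.63 ft³/s
w_3 = (68.2 − 31.3)/2 = 18.45 ft; q_3 = 0.96 × 1.28 × 18.45 = 22.67 ft³/s
w_4 = (83.1 − 40.4)/2 = 21.35 ft; q_4 = 0.56 × 0.92 × 21.35 = 11.00 ft³/s
w_5 = (89.7 − 68.2)/2 = 10.75 ft; q_5 = 0.47 × 0.63 × 10.75 = 3.183 ft³/s
Stations 1, 6 contribute zero (depth or velocity is 0).
Q = Σ qᵢ = 65.49 ft³/s

65.5 ft³/s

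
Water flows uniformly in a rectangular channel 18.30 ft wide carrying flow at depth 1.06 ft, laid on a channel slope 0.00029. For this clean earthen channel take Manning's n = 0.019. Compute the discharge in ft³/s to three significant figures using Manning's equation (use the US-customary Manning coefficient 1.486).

A = b·y = 18.30 × 1.06 = 19.40 ft²
P = b + 2y = 18.30 + 2×1.06 = 20.42 ft
R = A/P = 19.40/20.42 = 0.9500 ft
Q = (1.486/n)·A·R^(2/3)·S^(1/2) = (1.486/0.019) × 19.40 × 0.9500^(2/3) × 0.00029^(1/2) = 24.97 ft³/s

25.0 ft³/s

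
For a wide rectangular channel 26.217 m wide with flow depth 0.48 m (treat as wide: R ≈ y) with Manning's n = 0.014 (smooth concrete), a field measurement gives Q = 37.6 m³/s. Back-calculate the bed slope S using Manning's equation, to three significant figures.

0.00466

A = b·y = 26.217 × 0.48 = 12.58 m²
Wide channel: R ≈ y = 0.48 m
S = (Q·n / (1·A·R^(2/3)))² = (37.6×0.014 / (1×12.58×0.6130))² = 0.004656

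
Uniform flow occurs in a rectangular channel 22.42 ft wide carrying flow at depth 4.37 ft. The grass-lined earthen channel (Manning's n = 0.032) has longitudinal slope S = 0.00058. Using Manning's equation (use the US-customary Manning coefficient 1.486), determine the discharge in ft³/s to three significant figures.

235 ft³/s

A = b·y = 22.42 × 4.37 = 97.98 ft²
P = b + 2y = 22.42 + 2×4.37 = 31.16 ft
R = A/P = 97.98/31.16 = 3.144 ft
Q = (1.486/n)·A·R^(2/3)·S^(1/2) = (1.486/0.032) × 97.98 × 3.144^(2/3) × 0.00058^(1/2) = 235.2 ft³/s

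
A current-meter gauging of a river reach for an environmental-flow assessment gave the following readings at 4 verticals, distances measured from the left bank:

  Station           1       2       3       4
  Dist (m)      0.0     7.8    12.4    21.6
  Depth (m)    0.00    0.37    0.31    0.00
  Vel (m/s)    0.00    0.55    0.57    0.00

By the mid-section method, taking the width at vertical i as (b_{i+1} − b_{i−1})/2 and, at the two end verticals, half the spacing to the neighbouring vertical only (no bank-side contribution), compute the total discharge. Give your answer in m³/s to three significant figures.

w_2 = (12.4 − 0.0)/2 = 6.2 m; q_2 = 0.55 × 0.37 × 6.2 = 1.262 m³/s
w_3 = (21.6 − 7.8)/2 = 6.9 m; q_3 = 0.57 × 0.31 × 6.9 = 1.219 m³/s
Stations 1, 4 contribute zero (depth or velocity is 0).
Q = Σ qᵢ = 2.481 m³/s

2.48 m³/s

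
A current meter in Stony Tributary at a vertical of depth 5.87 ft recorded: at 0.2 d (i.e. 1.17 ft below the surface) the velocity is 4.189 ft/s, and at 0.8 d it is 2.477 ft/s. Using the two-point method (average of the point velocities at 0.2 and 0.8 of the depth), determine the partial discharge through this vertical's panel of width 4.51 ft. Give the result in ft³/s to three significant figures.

v̄ = (4.189 + 2.477) / 2 = 3.333 ft/s
q = v̄ × d × w = 3.333 × 5.87 × 4.51 = 88.24 ft³/s

88.2 ft³/s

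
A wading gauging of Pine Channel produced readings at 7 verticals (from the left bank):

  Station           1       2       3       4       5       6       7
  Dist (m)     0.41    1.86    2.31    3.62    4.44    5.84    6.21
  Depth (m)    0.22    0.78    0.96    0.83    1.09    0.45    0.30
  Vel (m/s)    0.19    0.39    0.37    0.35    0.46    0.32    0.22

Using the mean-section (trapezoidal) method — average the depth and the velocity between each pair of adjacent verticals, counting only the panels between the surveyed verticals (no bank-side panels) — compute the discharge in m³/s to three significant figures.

1.56 m³/s

Panel 1-2: Δb = 1.45 m, d̄ = (0.22+0.78)/2 = 0.5, v̄ = (0.19+0.39)/2 = 0.29 → q = 1.45×0.5×0.29 = 0.2103 m³/s
Panel 2-3: Δb = 0.45 m, d̄ = (0.78+0.96)/2 = 0.87, v̄ = (0.39+0.37)/2 = 0.38 → q = 0.45×0.87×0.38 = 0.1488 m³/s
Panel 3-4: Δb = 1.31 m, d̄ = (0.96+0.83)/2 = 0.895, v̄ = (0.37+0.35)/2 = 0.36 → q = 1.31×0.895×0.36 = 0.4221 m³/s
Panel 4-5: Δb = 0.82 m, d̄ = (0.83+1.09)/2 = 0.96, v̄ = (0.35+0.46)/2 = 0.405 → q = 0.82×0.96×0.405 = 0.3188 m³/s
Panel 5-6: Δb = 1.4 m, d̄ = (1.09+0.45)/2 = 0.77, v̄ = (0.46+0.32)/2 = 0.39 → q = 1.4×0.77×0.39 = 0.4204 m³/s
Panel 6-7: Δb = 0.37 m, d̄ = (0.45+0.30)/2 = 0.375, v̄ = (0.32+0.22)/2 = 0.27 → q = 0.37×0.375×0.27 = 0.03746 m³/s
Q = Σ q = 1.558 m³/s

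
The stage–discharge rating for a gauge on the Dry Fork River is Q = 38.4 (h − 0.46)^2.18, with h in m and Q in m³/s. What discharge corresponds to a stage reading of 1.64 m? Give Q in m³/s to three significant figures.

Q = 38.4 × (1.64 − 0.46)^2.18 = 38.4 × 1.18^2.18 = 55.09 m³/s

55.1 m³/s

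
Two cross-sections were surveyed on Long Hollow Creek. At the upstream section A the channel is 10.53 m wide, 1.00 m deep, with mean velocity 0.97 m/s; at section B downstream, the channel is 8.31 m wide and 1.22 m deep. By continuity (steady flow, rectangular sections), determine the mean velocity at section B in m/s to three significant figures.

1.01 m/s

Q = A₁V₁ = (10.53×1.00) × 0.97 = 10.21 m³/s
A₂ = 8.31 × 1.22 = 10.14 m²
V₂ = Q/A₂ = 10.21/10.14 = 1.007 m/s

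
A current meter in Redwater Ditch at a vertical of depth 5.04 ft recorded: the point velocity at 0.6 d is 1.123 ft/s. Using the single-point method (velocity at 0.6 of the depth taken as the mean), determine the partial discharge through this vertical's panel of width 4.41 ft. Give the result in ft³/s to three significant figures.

v̄ = v₀.₆ = 1.123 ft/s
q = v̄ × d × w = 1.123 × 5.04 × 4.41 = 24.96 ft³/s

25.0 ft³/s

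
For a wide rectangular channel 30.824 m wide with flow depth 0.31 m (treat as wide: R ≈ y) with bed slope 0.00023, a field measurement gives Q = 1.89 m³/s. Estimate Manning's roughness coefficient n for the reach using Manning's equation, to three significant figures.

0.0351

A = b·y = 30.824 × 0.31 = 9.555 m²
Wide channel: R ≈ y = 0.31 m
n = (1/Q)·A·R^(2/3)·S^(1/2) = (1/1.89) × 9.555 × 0.4580 × 0.01517 = 0.03512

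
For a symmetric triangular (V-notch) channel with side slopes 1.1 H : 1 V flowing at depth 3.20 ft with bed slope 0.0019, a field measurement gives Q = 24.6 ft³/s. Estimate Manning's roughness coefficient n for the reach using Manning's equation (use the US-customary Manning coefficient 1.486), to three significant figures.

0.0332

A = z·y² = 1.1×3.20² = 11.26 ft²
P = 2y√(1+z²) = 2×3.20×√(1+1.1²) = 9.514 ft
R = A/P = 11.26/9.514 = 1.184 ft
n = (1.486/Q)·A·R^(2/3)·S^(1/2) = (1.486/24.6) × 11.26 × 1.119 × 0.04359 = 0.03319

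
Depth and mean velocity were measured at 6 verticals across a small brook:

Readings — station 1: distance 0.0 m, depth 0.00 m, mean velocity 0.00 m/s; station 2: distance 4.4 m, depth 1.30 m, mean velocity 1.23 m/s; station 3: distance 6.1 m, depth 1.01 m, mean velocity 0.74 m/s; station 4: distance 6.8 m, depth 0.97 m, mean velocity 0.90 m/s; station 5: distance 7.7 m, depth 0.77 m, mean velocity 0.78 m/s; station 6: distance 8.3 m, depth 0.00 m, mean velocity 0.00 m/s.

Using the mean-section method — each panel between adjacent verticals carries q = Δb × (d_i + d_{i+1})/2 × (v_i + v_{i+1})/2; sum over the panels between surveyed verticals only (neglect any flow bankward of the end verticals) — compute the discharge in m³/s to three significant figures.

Panel 1-2: Δb = 4.4 m, d̄ = (0.00+1.30)/2 = 0.65, v̄ = (0.00+1.23)/2 = 0.615 → q = 4.4×0.65×0.615 = 1.759 m³/s
Panel 2-3: Δb = 1.7 m, d̄ = (1.30+1.01)/2 = 1.155, v̄ = (1.23+0.74)/2 = 0.985 → q = 1.7×1.155×0.985 = 1.934 m³/s
Panel 3-4: Δb = 0.7 m, d̄ = (1.01+0.97)/2 = 0.99, v̄ = (0.74+0.90)/2 = 0.82 → q = 0.7×0.99×0.82 = 0.5683 m³/s
Panel 4-5: Δb = 0.9 m, d̄ = (0.97+0.77)/2 = 0.87, v̄ = (0.90+0.78)/2 = 0.84 → q = 0.9×0.87×0.84 = 0.6577 m³/s
Panel 5-6: Δb = 0.6 m, d̄ = (0.77+0.00)/2 = 0.385, v̄ = (0.78+0.00)/2 = 0.39 → q = 0.6×0.385×0.39 = 0.09009 m³/s
Q = Σ q = 5.009 m³/s

5.01 m³/s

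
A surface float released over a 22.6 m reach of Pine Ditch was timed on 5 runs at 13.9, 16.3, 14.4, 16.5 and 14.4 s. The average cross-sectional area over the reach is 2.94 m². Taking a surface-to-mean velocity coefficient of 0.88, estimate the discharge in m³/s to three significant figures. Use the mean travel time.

t̄ = (13.9 + 16.3 + 14.4 + 16.5 + 14.4) / 5 = 15.1 s
v_surface = L / t̄ = 22.6 / 15.1 = 1.497 m/s
v_mean = 0.88 × 1.497 = 1.317 m/s
Q = A × v_mean = 2.94 × 1.317 = 3.872 m³/s

3.87 m³/s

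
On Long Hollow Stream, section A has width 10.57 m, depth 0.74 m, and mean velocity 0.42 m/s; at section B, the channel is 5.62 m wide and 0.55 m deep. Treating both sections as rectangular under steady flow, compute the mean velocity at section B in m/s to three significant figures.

1.06 m/s

Q = A₁V₁ = (10.57×0.74) × 0.42 = 3.285 m³/s
A₂ = 5.62 × 0.55 = 3.091 m²
V₂ = Q/A₂ = 3.285/3.091 = 1.063 m/s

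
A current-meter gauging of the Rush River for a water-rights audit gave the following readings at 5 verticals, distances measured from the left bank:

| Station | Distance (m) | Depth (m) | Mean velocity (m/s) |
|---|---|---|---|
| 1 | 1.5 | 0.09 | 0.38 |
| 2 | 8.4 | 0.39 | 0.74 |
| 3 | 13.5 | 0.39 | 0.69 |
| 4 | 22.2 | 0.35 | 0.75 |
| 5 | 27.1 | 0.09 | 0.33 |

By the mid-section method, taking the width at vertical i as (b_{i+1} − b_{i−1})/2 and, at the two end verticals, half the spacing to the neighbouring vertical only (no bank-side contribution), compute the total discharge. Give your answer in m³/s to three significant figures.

5.56 m³/s

w_1 = (8.4 − 1.5)/2 = 3.45 m; q_1 = 0.38 × 0.09 × 3.45 = 0.1180 m³/s
w_2 = (13.5 − 1.5)/2 = 6 m; q_2 = 0.74 × 0.39 × 6 = 1.732 m³/s
w_3 = (22.2 − 8.4)/2 = 6.9 m; q_3 = 0.69 × 0.39 × 6.9 = 1.857 m³/s
w_4 = (27.1 − 13.5)/2 = 6.8 m; q_4 = 0.75 × 0.35 × 6.8 = 1.785 m³/s
w_5 = (27.1 − 22.2)/2 = 2.45 m; q_5 = 0.33 × 0.09 × 2.45 = 0.07277 m³/s
Q = Σ qᵢ = 5.564 m³/s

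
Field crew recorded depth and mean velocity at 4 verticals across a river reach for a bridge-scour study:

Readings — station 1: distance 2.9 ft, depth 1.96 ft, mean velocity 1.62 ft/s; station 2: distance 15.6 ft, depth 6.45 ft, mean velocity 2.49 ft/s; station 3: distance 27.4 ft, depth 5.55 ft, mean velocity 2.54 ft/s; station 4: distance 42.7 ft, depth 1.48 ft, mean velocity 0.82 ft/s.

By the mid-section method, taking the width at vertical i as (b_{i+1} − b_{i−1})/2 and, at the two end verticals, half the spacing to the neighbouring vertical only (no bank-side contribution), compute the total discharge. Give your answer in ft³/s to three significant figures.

w_1 = (15.6 − 2.9)/2 = 6.35 ft; q_1 = 1.62 × 1.96 × 6.35 = 20.16 ft³/s
w_2 = (27.4 − 2.9)/2 = 12.25 ft; q_2 = 2.49 × 6.45 × 12.25 = 196.7 ft³/s
w_3 = (42.7 − 15.6)/2 = 13.55 ft; q_3 = 2.54 × 5.55 × 13.55 = 191.0 ft³/s
w_4 = (42.7 − 27.4)/2 = 7.65 ft; q_4 = 0.82 × 1.48 × 7.65 = 9.284 ft³/s
Q = Σ qᵢ = 417.2 ft³/s

417 ft³/s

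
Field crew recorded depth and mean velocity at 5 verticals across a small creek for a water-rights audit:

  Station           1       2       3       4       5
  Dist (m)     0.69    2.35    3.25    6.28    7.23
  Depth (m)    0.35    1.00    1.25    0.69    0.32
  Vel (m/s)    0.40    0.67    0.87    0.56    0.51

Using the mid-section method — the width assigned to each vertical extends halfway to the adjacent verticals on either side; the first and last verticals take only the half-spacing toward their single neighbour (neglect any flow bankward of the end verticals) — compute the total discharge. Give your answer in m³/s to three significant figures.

w_1 = (2.35 − 0.69)/2 = 0.83 m; q_1 = 0.40 × 0.35 × 0.83 = 0.1162 m³/s
w_2 = (3.25 − 0.69)/2 = 1.28 m; q_2 = 0.67 × 1.00 × 1.28 = 0.8576 m³/s
w_3 = (6.28 − 2.35)/2 = 1.965 m; q_3 = 0.87 × 1.25 × 1.965 = 2.137 m³/s
w_4 = (7.23 − 3.25)/2 = 1.99 m; q_4 = 0.56 × 0.69 × 1.99 = 0.7689 m³/s
w_5 = (7.23 − 6.28)/2 = 0.475 m; q_5 = 0.51 × 0.32 × 0.475 = 0.07752 m³/s
Q = Σ qᵢ = 3.957 m³/s

3.96 m³/s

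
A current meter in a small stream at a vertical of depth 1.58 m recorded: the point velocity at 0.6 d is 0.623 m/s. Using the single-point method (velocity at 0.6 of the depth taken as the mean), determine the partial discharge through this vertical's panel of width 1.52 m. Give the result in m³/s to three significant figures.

v̄ = v₀.₆ = 0.623 m/s
q = v̄ × d × w = 0.6230 × 1.58 × 1.52 = 1.496 m³/s

1.50 m³/s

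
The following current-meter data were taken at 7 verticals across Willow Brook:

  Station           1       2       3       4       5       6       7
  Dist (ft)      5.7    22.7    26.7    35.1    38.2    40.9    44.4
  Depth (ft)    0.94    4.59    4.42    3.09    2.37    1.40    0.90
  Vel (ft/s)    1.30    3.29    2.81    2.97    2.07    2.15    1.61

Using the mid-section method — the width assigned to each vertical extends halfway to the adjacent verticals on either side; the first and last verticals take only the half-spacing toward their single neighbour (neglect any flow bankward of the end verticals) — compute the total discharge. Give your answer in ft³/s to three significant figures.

325 ft³/s

w_1 = (22.7 − 5.7)/2 = 8.5 ft; q_1 = 1.30 × 0.94 × 8.5 = 10.39 ft³/s
w_2 = (26.7 − 5.7)/2 = 10.5 ft; q_2 = 3.29 × 4.59 × 10.5 = 158.6 ft³/s
w_3 = (35.1 − 22.7)/2 = 6.2 ft; q_3 = 2.81 × 4.42 × 6.2 = 77.01 ft³/s
w_4 = (38.2 − 26.7)/2 = 5.75 ft; q_4 = 2.97 × 3.09 × 5.75 = 52.77 ft³/s
w_5 = (40.9 − 35.1)/2 = 2.9 ft; q_5 = 2.07 × 2.37 × 2.9 = 14.23 ft³/s
w_6 = (44.4 − 38.2)/2 = 3.1 ft; q_6 = 2.15 × 1.40 × 3.1 = 9.331 ft³/s
w_7 = (44.4 − 40.9)/2 = 1.75 ft; q_7 = 1.61 × 0.90 × 1.75 = 2.536 ft³/s
Q = Σ qᵢ = 324.8 ft³/s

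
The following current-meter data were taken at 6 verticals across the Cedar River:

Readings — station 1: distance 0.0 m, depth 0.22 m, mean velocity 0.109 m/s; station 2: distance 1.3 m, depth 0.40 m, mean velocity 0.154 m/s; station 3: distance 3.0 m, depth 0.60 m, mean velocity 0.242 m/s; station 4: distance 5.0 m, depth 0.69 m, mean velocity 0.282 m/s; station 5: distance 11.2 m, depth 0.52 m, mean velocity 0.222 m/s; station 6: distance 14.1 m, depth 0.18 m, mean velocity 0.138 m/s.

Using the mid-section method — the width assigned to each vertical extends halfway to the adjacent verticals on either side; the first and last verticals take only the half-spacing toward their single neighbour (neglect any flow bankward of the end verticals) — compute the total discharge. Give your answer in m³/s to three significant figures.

w_1 = (1.3 − 0.0)/2 = 0.65 m; q_1 = 0.109 × 0.22 × 0.65 = 0.01559 m³/s
w_2 = (3.0 − 0.0)/2 = 1.5 m; q_2 = 0.154 × 0.40 × 1.5 = 0.09240 m³/s
w_3 = (5.0 − 1.3)/2 = 1.85 m; q_3 = 0.242 × 0.60 × 1.85 = 0.2686 m³/s
w_4 = (11.2 − 3.0)/2 = 4.1 m; q_4 = 0.282 × 0.69 × 4.1 = 0.7978 m³/s
w_5 = (14.1 − 5.0)/2 = 4.55 m; q_5 = 0.222 × 0.52 × 4.55 = 0.5253 m³/s
w_6 = (14.1 − 11.2)/2 = 1.45 m; q_6 = 0.138 × 0.18 × 1.45 = 0.03602 m³/s
Q = Σ qᵢ = 1.736 m³/s

1.74 m³/s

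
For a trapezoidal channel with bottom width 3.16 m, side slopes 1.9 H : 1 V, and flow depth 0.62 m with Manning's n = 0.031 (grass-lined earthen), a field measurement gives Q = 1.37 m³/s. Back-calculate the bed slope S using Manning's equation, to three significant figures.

0.000698

A = (b + z·y)·y = (3.16 + 1.9×0.62)×0.62 = 2.690 m²
P = b + 2y√(1+z²) = 3.16 + 2×0.62×√(1+1.9²) = 5.822 m
R = A/P = 2.690/5.822 = 0.4619 m
S = (Q·n / (1·A·R^(2/3)))² = (1.37×0.031 / (1×2.690×0.5976))² = 0.0006983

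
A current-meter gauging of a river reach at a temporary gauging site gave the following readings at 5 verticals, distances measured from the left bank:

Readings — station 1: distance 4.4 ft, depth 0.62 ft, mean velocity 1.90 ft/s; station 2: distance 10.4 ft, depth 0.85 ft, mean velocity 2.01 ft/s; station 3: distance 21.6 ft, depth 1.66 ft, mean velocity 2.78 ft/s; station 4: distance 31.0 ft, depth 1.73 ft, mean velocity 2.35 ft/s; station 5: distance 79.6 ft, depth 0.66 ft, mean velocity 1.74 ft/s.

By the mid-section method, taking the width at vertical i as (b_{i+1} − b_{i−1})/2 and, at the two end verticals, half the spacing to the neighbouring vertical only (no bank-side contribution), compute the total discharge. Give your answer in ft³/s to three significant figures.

212 ft³/s

w_1 = (10.4 − 4.4)/2 = 3 ft; q_1 = 1.90 × 0.62 × 3 = 3.534 ft³/s
w_2 = (21.6 − 4.4)/2 = 8.6 ft; q_2 = 2.01 × 0.85 × 8.6 = 14.69 ft³/s
w_3 = (31.0 − 10.4)/2 = 10.3 ft; q_3 = 2.78 × 1.66 × 10.3 = 47.53 ft³/s
w_4 = (79.6 − 21.6)/2 = 29 ft; q_4 = 2.35 × 1.73 × 29 = 117.9 ft³/s
w_5 = (79.6 − 31.0)/2 = 24.3 ft; q_5 = 1.74 × 0.66 × 24.3 = 27.91 ft³/s
Q = Σ qᵢ = 211.6 ft³/s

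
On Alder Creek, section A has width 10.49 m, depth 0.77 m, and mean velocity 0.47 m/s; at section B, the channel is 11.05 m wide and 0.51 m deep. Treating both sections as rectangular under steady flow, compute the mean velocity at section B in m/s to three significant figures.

Q = A₁V₁ = (10.49×0.77) × 0.47 = 3.796 m³/s
A₂ = 11.05 × 0.51 = 5.636 m²
V₂ = Q/A₂ = 3.796/5.636 = 0.6736 m/s

0.674 m/s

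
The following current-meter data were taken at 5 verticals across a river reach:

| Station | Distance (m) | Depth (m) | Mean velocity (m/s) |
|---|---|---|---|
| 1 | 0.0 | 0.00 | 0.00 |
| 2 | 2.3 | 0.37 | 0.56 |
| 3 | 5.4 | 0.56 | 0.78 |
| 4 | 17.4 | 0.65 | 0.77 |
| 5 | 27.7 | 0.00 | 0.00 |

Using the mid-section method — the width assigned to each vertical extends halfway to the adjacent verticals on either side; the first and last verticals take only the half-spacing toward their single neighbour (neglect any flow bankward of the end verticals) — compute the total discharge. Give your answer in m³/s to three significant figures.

w_2 = (5.4 − 0.0)/2 = 2.7 m; q_2 = 0.56 × 0.37 × 2.7 = 0.5594 m³/s
w_3 = (17.4 − 2.3)/2 = 7.55 m; q_3 = 0.78 × 0.56 × 7.55 = 3.298 m³/s
w_4 = (27.7 − 5.4)/2 = 11.15 m; q_4 = 0.77 × 0.65 × 11.15 = 5.581 m³/s
Stations 1, 5 contribute zero (depth or velocity is 0).
Q = Σ qᵢ = 9.438 m³/s

9.44 m³/s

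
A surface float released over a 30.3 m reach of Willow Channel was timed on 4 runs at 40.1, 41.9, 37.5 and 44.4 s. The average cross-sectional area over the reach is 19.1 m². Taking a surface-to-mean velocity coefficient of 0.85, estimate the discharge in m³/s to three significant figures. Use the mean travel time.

t̄ = (40.1 + 41.9 + 37.5 + 44.4) / 4 = 40.975 s
v_surface = L / t̄ = 30.3 / 40.975 = 0.7395 m/s
v_mean = 0.85 × 0.7395 = 0.6286 m/s
Q = A × v_mean = 19.1 × 0.6286 = 12.01 m³/s

12.0 m³/s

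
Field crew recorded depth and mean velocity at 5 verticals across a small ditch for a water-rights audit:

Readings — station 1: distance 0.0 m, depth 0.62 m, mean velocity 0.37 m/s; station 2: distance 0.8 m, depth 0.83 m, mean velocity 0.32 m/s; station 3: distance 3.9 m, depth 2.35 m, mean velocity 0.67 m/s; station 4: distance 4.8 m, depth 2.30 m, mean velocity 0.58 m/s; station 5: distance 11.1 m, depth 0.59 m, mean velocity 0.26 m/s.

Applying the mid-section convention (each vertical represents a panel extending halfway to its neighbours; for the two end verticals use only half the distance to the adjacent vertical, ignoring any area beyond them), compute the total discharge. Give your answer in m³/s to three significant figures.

w_1 = (0.8 − 0.0)/2 = 0.4 m; q_1 = 0.37 × 0.62 × 0.4 = 0.09176 m³/s
w_2 = (3.9 − 0.0)/2 = 1.95 m; q_2 = 0.32 × 0.83 × 1.95 = 0.5179 m³/s
w_3 = (4.8 − 0.8)/2 = 2 m; q_3 = 0.67 × 2.35 × 2 = 3.149 m³/s
w_4 = (11.1 − 3.9)/2 = 3.6 m; q_4 = 0.58 × 2.30 × 3.6 = 4.802 m³/s
w_5 = (11.1 − 4.8)/2 = 3.15 m; q_5 = 0.26 × 0.59 × 3.15 = 0.4832 m³/s
Q = Σ qᵢ = 9.044 m³/s

9.04 m³/s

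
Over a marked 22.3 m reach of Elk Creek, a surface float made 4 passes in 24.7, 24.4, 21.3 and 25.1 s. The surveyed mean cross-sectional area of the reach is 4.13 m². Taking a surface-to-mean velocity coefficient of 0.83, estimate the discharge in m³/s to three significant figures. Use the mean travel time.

3.20 m³/s

t̄ = (24.7 + 24.4 + 21.3 + 25.1) / 4 = 23.875 s
v_surface = L / t̄ = 22.3 / 23.875 = 0.9340 m/s
v_mean = 0.83 × 0.9340 = 0.7752 m/s
Q = A × v_mean = 4.13 × 0.7752 = 3.202 m³/s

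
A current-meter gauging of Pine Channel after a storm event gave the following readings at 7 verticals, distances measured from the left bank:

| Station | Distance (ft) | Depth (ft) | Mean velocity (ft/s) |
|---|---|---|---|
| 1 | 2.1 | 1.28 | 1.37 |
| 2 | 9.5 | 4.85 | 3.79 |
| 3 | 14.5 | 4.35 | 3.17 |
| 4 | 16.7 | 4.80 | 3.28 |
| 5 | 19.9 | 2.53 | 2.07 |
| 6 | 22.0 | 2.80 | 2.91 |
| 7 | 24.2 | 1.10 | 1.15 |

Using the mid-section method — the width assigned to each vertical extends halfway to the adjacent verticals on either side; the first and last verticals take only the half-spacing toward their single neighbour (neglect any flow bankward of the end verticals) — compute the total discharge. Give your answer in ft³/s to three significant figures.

w_1 = (9.5 − 2.1)/2 = 3.7 ft; q_1 = 1.37 × 1.28 × 3.7 = 6.488 ft³/s
w_2 = (14.5 − 2.1)/2 = 6.2 ft; q_2 = 3.79 × 4.85 × 6.2 = 114.0 ft³/s
w_3 = (16.7 − 9.5)/2 = 3.6 ft; q_3 = 3.17 × 4.35 × 3.6 = 49.64 ft³/s
w_4 = (19.9 − 14.5)/2 = 2.7 ft; q_4 = 3.28 × 4.80 × 2.7 = 42.51 ft³/s
w_5 = (22.0 − 16.7)/2 = 2.65 ft; q_5 = 2.07 × 2.53 × 2.65 = 13.88 ft³/s
w_6 = (24.2 − 19.9)/2 = 2.15 ft; q_6 = 2.91 × 2.80 × 2.15 = 17.52 ft³/s
w_7 = (24.2 − 22.0)/2 = 1.1 ft; q_7 = 1.15 × 1.10 × 1.1 = 1.392 ft³/s
Q = Σ qᵢ = 245.4 ft³/s

245 ft³/s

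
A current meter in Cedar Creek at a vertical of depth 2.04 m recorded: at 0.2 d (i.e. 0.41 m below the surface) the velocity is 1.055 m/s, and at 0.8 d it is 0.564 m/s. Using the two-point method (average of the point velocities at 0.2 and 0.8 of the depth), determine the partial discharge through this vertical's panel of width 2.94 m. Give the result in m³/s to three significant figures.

4.86 m³/s

v̄ = (1.055 + 0.564) / 2 = 0.8095 m/s
q = v̄ × d × w = 0.8095 × 2.04 × 2.94 = 4.855 m³/s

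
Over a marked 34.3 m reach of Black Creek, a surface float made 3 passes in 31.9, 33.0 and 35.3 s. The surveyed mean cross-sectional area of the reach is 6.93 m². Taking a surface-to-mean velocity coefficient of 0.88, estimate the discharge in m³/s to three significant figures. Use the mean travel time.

6.26 m³/s

t̄ = (31.9 + 33.0 + 35.3) / 3 = 33.4 s
v_surface = L / t̄ = 34.3 / 33.4 = 1.027 m/s
v_mean = 0.88 × 1.027 = 0.9037 m/s
Q = A × v_mean = 6.93 × 0.9037 = 6.263 m³/s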